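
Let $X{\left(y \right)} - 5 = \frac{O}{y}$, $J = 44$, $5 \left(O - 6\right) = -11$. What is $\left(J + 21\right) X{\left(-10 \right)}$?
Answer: $\frac{3003}{10} \approx 300.3$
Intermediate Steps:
$O = \frac{19}{5}$ ($O = 6 + \frac{1}{5} \left(-11\right) = 6 - \frac{11}{5} = \frac{19}{5} \approx 3.8$)
$X{\left(y \right)} = 5 + \frac{19}{5 y}$
$\left(J + 21\right) X{\left(-10 \right)} = \left(44 + 21\right) \left(5 + \frac{19}{5 \left(-10\right)}\right) = 65 \left(5 + \frac{19}{5} \left(- \frac{1}{10}\right)\right) = 65 \left(5 - \frac{19}{50}\right) = 65 \cdot \frac{231}{50} = \frac{3003}{10}$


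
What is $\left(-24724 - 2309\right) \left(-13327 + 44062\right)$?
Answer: $-830859255$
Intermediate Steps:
$\left(-24724 - 2309\right) \left(-13327 + 44062\right) = \left(-27033\right) 30735 = -830859255$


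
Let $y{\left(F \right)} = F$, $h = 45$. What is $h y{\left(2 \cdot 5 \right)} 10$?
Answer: $4500$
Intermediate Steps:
$h y{\left(2 \cdot 5 \right)} 10 = 45 \cdot 2 \cdot 5 \cdot 10 = 45 \cdot 10 \cdot 10 = 450 \cdot 10 = 4500$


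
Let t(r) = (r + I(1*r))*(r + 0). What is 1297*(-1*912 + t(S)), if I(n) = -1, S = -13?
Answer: -946810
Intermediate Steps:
t(r) = r*(-1 + r) (t(r) = (r - 1)*(r + 0) = (-1 + r)*r = r*(-1 + r))
1297*(-1*912 + t(S)) = 1297*(-1*912 - 13*(-1 - 13)) = 1297*(-912 - 13*(-14)) = 1297*(-912 + 182) = 1297*(-730) = -946810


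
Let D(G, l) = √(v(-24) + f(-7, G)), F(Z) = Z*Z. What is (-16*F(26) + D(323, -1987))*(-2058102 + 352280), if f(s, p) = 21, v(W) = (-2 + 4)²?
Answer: 18441641642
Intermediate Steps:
F(Z) = Z²
v(W) = 4 (v(W) = 2² = 4)
D(G, l) = 5 (D(G, l) = √(4 + 21) = √25 = 5)
(-16*F(26) + D(323, -1987))*(-2058102 + 352280) = (-16*26² + 5)*(-2058102 + 352280) = (-16*676 + 5)*(-1705822) = (-10816 + 5)*(-1705822) = -10811*(-1705822) = 18441641642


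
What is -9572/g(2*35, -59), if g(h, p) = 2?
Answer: -4786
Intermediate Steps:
-9572/g(2*35, -59) = -9572/2 = -9572*½ = -4786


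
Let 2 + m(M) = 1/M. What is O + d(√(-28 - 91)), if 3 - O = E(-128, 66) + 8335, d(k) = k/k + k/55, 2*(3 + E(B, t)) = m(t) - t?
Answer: -1094809/132 + I*√119/55 ≈ -8294.0 + 0.19834*I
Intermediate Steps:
m(M) = -2 + 1/M
E(B, t) = -4 + 1/(2*t) - t/2 (E(B, t) = -3 + ((-2 + 1/t) - t)/2 = -3 + (-2 + 1/t - t)/2 = -3 + (-1 + 1/(2*t) - t/2) = -4 + 1/(2*t) - t/2)
d(k) = 1 + k/55 (d(k) = 1 + k*(1/55) = 1 + k/55)
O = -1094941/132 (O = 3 - ((-4 + (½)/66 - ½*66) + 8335) = 3 - ((-4 + (½)*(1/66) - 33) + 8335) = 3 - ((-4 + 1/132 - 33) + 8335) = 3 - (-4883/132 + 8335) = 3 - 1*1095337/132 = 3 - 1095337/132 = -1094941/132 ≈ -8295.0)
O + d(√(-28 - 91)) = -1094941/132 + (1 + √(-28 - 91)/55) = -1094941/132 + (1 + √(-119)/55) = -1094941/132 + (1 + (I*√119)/55) = -1094941/132 + (1 + I*√119/55) = -1094809/132 + I*√119/55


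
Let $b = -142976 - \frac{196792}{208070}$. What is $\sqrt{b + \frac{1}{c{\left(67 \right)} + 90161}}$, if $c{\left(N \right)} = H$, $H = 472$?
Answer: $\frac{i \sqrt{12711525407069320682968515}}{9429004155} \approx 378.12 i$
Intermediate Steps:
$c{\left(N \right)} = 472$
$b = - \frac{14874606556}{104035}$ ($b = -142976 - \frac{98396}{104035} = - \frac{14874606556}{104035} \approx -1.4298 \cdot 10^{5}$)
$\sqrt{b + \frac{1}{c{\left(67 \right)} + 90161}} = \sqrt{- \frac{14874606556}{104035} + \frac{1}{472 + 90161}} = \sqrt{- \frac{14874606556}{104035} + \frac{1}{90633}} = \sqrt{- \frac{1348130215885913}{9429004155}} = \frac{i \sqrt{12711525407069320682968515}}{9429004155}$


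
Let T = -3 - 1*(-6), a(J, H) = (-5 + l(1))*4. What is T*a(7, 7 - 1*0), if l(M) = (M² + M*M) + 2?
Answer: -12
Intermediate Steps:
l(M) = 2 + 2*M² (l(M) = (M² + M²) + 2 = 2*M² + 2 = 2 + 2*M²)
a(J, H) = -4 (a(J, H) = (-5 + (2 + 2*1²))*4 = (-5 + (2 + 2*1))*4 = (-5 + (2 + 2))*4 = (-5 + 4)*4 = -1*4 = -4)
T = 3 (T = -3 + 6 = 3)
T*a(7, 7 - 1*0) = 3*(-4) = -12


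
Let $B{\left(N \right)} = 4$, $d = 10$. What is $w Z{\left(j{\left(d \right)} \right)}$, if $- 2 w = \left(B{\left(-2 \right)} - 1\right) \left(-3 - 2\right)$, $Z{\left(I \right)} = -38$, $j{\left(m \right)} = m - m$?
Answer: $-285$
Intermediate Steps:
$j{\left(m \right)} = 0$
$w = \frac{15}{2}$ ($w = - \frac{\left(4 - 1\right) \left(-3 - 2\right)}{2} = - \frac{3 \left(-5\right)}{2} = \left(- \frac{1}{2}\right) \left(-15\right) = \frac{15}{2} \approx 7.5$)
$w Z{\left(j{\left(d \right)} \right)} = \frac{15}{2} \left(-38\right) = -285$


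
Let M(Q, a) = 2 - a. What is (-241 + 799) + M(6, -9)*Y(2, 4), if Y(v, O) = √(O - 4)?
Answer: 558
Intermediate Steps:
Y(v, O) = √(-4 + O)
(-241 + 799) + M(6, -9)*Y(2, 4) = (-241 + 799) + (2 - 1*(-9))*√(-4 + 4) = 558 + (2 + 9)*√0 = 558 + 11*0 = 558 + 0 = 558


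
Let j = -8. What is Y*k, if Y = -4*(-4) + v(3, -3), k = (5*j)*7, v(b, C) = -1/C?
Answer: -13720/3 ≈ -4573.3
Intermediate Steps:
k = -280 (k = (5*(-8))*7 = -40*7 = -280)
Y = 49/3 (Y = -4*(-4) - 1/(-3) = 16 - 1*(-1/3) = 16 + 1/3 = 49/3 ≈ 16.333)
Y*k = (49/3)*(-280) = -13720/3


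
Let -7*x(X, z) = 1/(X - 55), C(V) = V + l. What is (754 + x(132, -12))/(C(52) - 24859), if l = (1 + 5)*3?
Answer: -406405/13361271 ≈ -0.030417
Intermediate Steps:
l = 18 (l = 6*3 = 18)
C(V) = 18 + V (C(V) = V + 18 = 18 + V)
x(X, z) = -1/(7*(-55 + X)) (x(X, z) = -1/(7*(X - 55)) = -1/(7*(-55 + X)))
(754 + x(132, -12))/(C(52) - 24859) = (754 - 1/(-385 + 7*132))/((18 + 52) - 24859) = (754 - 1/(-385 + 924))/(70 - 24859) = (754 - 1/539)/(-24789) = (754 - 1*1/539)*(-1/24789) = (754 - 1/539)*(-1/24789) = (406405/539)*(-1/24789) = -406405/13361271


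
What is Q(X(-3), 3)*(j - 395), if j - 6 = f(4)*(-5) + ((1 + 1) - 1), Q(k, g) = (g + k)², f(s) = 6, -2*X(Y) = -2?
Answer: -6688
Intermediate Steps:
X(Y) = 1 (X(Y) = -½*(-2) = 1)
j = -23 (j = 6 + (6*(-5) + ((1 + 1) - 1)) = 6 + (-30 + (2 - 1)) = 6 + (-30 + 1) = 6 - 29 = -23)
Q(X(-3), 3)*(j - 395) = (3 + 1)²*(-23 - 395) = 4²*(-418) = 16*(-418) = -6688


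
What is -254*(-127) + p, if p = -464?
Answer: 31794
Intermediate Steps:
-254*(-127) + p = -254*(-127) - 464 = 32258 - 464 = 31794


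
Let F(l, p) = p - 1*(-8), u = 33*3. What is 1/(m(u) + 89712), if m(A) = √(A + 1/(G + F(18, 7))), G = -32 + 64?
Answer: 2108232/189133706857 - √218738/378267413714 ≈ 1.1146e-5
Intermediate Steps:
u = 99
F(l, p) = 8 + p (F(l, p) = p + 8 = 8 + p)
G = 32
m(A) = √(1/47 + A) (m(A) = √(A + 1/(32 + (8 + 7))) = √(A + 1/(32 + 15)) = √(A + 1/47) = √(1/47 + A))
1/(m(u) + 89712) = 1/(√(47 + 2209*99)/47 + 89712) = 1/(√(47 + 218691)/47 + 89712) = 1/(√218738/47 + 89712) = 1/(89712 + √218738/47)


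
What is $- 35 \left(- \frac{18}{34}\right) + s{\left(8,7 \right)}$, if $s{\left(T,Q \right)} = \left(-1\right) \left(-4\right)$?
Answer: $\frac{383}{17} \approx 22.529$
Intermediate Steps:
$s{\left(T,Q \right)} = 4$
$- 35 \left(- \frac{18}{34}\right) + s{\left(8,7 \right)} = - 35 \left(- \frac{18}{34}\right) + 4 = - 35 \left(\left(-18\right) \frac{1}{34}\right) + 4 = \left(-35\right) \left(- \frac{9}{17}\right) + 4 = \frac{315}{17} + 4 = \frac{383}{17}$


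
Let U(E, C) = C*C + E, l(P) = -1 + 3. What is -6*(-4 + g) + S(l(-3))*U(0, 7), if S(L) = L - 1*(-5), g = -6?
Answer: 403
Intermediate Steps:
l(P) = 2
U(E, C) = E + C² (U(E, C) = C² + E = E + C²)
S(L) = 5 + L (S(L) = L + 5 = 5 + L)
-6*(-4 + g) + S(l(-3))*U(0, 7) = -6*(-4 - 6) + (5 + 2)*(0 + 7²) = -6*(-10) + 7*(0 + 49) = 60 + 7*49 = 60 + 343 = 403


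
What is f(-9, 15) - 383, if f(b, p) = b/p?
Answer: -1918/5 ≈ -383.60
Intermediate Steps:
f(-9, 15) - 383 = -9/15 - 383 = -9*1/15 - 383 = -⅗ - 383 = -1918/5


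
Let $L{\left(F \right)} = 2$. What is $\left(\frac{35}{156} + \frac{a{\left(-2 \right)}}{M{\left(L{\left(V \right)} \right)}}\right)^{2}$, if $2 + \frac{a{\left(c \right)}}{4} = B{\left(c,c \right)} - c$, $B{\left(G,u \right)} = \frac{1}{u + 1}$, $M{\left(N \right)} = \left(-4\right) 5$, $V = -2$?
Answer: $\frac{109561}{608400} \approx 0.18008$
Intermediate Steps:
$M{\left(N \right)} = -20$
$B{\left(G,u \right)} = \frac{1}{1 + u}$
$a{\left(c \right)} = -8 - 4 c + \frac{4}{1 + c}$ ($a{\left(c \right)} = -8 + 4 \left(\frac{1}{1 + c} - c\right) = -8 - \left(- \frac{4}{1 + c} + 4 c\right) = -8 - 4 c + \frac{4}{1 + c}$)
$\left(\frac{35}{156} + \frac{a{\left(-2 \right)}}{M{\left(L{\left(V \right)} \right)}}\right)^{2} = \left(\frac{35}{156} + \frac{4 \frac{1}{1 - 2} \left(1 - \left(1 - 2\right) \left(2 - 2\right)\right)}{-20}\right)^{2} = \left(35 \cdot \frac{1}{156} + \frac{4 \left(1 - \left(-1\right) 0\right)}{-1} \left(- \frac{1}{20}\right)\right)^{2} = \left(\frac{35}{156} + 4 \left(-1\right) \left(1 + 0\right) \left(- \frac{1}{20}\right)\right)^{2} = \left(\frac{35}{156} + 4 \left(-1\right) 1 \left(- \frac{1}{20}\right)\right)^{2} = \left(\frac{35}{156} - - \frac{1}{5}\right)^{2} = \left(\frac{35}{156} + \frac{1}{5}\right)^{2} = \left(\frac{331}{780}\right)^{2} = \frac{109561}{608400}$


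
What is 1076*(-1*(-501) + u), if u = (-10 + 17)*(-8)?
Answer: 478820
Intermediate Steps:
u = -56 (u = 7*(-8) = -56)
1076*(-1*(-501) + u) = 1076*(-1*(-501) - 56) = 1076*(501 - 56) = 1076*445 = 478820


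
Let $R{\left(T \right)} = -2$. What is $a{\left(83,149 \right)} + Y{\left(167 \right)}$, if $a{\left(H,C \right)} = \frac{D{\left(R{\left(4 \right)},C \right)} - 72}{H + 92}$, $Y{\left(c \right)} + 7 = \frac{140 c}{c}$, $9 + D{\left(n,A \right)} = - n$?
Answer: $\frac{23196}{175} \approx 132.55$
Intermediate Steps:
$D{\left(n,A \right)} = -9 - n$
$Y{\left(c \right)} = 133$ ($Y{\left(c \right)} = -7 + \frac{140 c}{c} = -7 + 140 = 133$)
$a{\left(H,C \right)} = - \frac{79}{92 + H}$ ($a{\left(H,C \right)} = \frac{\left(-9 - -2\right) - 72}{H + 92} = \frac{\left(-9 + 2\right) - 72}{92 + H} = \frac{-7 - 72}{92 + H} = - \frac{79}{92 + H}$)
$a{\left(83,149 \right)} + Y{\left(167 \right)} = - \frac{79}{92 + 83} + 133 = - \frac{79}{175} + 133 = \frac{23196}{175}$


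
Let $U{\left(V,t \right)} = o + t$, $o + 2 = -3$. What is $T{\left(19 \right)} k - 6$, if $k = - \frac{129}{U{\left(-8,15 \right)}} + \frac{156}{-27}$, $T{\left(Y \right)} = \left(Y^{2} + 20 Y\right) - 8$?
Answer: $- \frac{1232713}{90} \approx -13697.0$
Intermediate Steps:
$o = -5$ ($o = -2 - 3 = -5$)
$T{\left(Y \right)} = -8 + Y^{2} + 20 Y$
$U{\left(V,t \right)} = -5 + t$
$k = - \frac{1681}{90}$ ($k = - \frac{129}{-5 + 15} + \frac{156}{-27} = - \frac{129}{10} + 156 \left(- \frac{1}{27}\right) = \left(-129\right) \frac{1}{10} - \frac{52}{9} = - \frac{129}{10} - \frac{52}{9} = - \frac{1681}{90} \approx -18.678$)
$T{\left(19 \right)} k - 6 = \left(-8 + 19^{2} + 20 \cdot 19\right) \left(- \frac{1681}{90}\right) - 6 = \left(-8 + 361 + 380\right) \left(- \frac{1681}{90}\right) - 6 = 733 \left(- \frac{1681}{90}\right) - 6 = - \frac{1232173}{90} - 6 = - \frac{1232713}{90}$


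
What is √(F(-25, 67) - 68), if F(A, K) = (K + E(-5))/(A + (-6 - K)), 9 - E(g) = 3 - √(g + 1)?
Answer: √(-13474 - 4*I)/14 ≈ 0.0012307 - 8.2913*I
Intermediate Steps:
E(g) = 6 + √(1 + g) (E(g) = 9 - (3 - √(g + 1)) = 9 - (3 - √(1 + g)) = 9 + (-3 + √(1 + g)) = 6 + √(1 + g))
F(A, K) = (6 + K + 2*I)/(-6 + A - K) (F(A, K) = (K + (6 + √(1 - 5)))/(A + (-6 - K)) = (K + (6 + √(-4)))/(-6 + A - K) = (K + (6 + 2*I))/(-6 + A - K) = (6 + K + 2*I)/(-6 + A - K))
√(F(-25, 67) - 68) = √((6 + 67 + 2*I)/(-6 - 25 - 1*67) - 68) = √((73 + 2*I)/(-6 - 25 - 67) - 68) = √((73 + 2*I)/(-98) - 68) = √(-(73 + 2*I)/98 - 68) = √((-73/98 - I/49) - 68) = √(-6737/98 - I/49)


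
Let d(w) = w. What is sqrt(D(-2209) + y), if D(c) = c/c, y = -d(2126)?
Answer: 5*I*sqrt(85) ≈ 46.098*I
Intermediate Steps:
y = -2126 (y = -1*2126 = -2126)
D(c) = 1
sqrt(D(-2209) + y) = sqrt(1 - 2126) = sqrt(-2125) = 5*I*sqrt(85)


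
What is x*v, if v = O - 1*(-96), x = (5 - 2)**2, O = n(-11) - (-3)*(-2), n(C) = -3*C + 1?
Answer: 1116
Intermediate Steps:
n(C) = 1 - 3*C
O = 28 (O = (1 - 3*(-11)) - (-3)*(-2) = (1 + 33) - 1*6 = 34 - 6 = 28)
x = 9 (x = 3**2 = 9)
v = 124 (v = 28 - 1*(-96) = 28 + 96 = 124)
x*v = 9*124 = 1116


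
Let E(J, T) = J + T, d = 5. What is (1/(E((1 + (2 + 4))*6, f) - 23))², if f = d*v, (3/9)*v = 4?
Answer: 1/6241 ≈ 0.00016023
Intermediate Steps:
v = 12 (v = 3*4 = 12)
f = 60 (f = 5*12 = 60)
(1/(E((1 + (2 + 4))*6, f) - 23))² = (1/(((1 + (2 + 4))*6 + 60) - 23))² = (1/(((1 + 6)*6 + 60) - 23))² = (1/((7*6 + 60) - 23))² = (1/((42 + 60) - 23))² = (1/(102 - 23))² = (1/79)² = 1/6241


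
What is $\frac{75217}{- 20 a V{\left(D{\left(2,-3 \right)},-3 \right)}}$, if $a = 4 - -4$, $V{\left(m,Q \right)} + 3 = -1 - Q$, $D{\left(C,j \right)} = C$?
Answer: $\frac{75217}{160} \approx 470.11$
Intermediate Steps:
$V{\left(m,Q \right)} = -4 - Q$ ($V{\left(m,Q \right)} = -3 - \left(1 + Q\right) = -4 - Q$)
$a = 8$ ($a = 4 + 4 = 8$)
$\frac{75217}{- 20 a V{\left(D{\left(2,-3 \right)},-3 \right)}} = \frac{75217}{\left(-20\right) 8 \left(-4 - -3\right)} = \frac{75217}{\left(-160\right) \left(-4 + 3\right)} = \frac{75217}{\left(-160\right) \left(-1\right)} = \frac{75217}{160}$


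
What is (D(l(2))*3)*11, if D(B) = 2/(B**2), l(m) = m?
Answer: 33/2 ≈ 16.500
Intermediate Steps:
D(B) = 2/B**2
(D(l(2))*3)*11 = ((2/2**2)*3)*11 = ((2*(1/4))*3)*11 = ((1/2)*3)*11 = (3/2)*11 = 33/2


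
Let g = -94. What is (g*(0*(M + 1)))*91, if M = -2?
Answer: 0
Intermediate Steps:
(g*(0*(M + 1)))*91 = -0*(-2 + 1)*91 = -0*(-1)*91 = -94*0*91 = 0*91 = 0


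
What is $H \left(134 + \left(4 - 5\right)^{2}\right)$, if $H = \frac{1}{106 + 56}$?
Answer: $\frac{5}{6} \approx 0.83333$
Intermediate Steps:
$H = \frac{1}{162} \approx 0.0061728$
$H \left(134 + \left(4 - 5\right)^{2}\right) = \frac{134 + \left(4 - 5\right)^{2}}{162} = \frac{134 + \left(-1\right)^{2}}{162} = \frac{134 + 1}{162} = \frac{1}{162} \cdot 135 = \frac{5}{6}$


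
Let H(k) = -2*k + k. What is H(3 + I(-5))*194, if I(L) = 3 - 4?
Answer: -388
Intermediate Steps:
I(L) = -1
H(k) = -k
H(3 + I(-5))*194 = -(3 - 1)*194 = -1*2*194 = -2*194 = -388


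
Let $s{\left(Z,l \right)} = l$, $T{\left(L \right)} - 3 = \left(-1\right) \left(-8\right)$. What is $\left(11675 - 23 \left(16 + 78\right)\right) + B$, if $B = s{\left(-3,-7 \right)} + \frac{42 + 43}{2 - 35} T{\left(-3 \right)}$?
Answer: $\frac{28433}{3} \approx 9477.7$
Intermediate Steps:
$T{\left(L \right)} = 11$ ($T{\left(L \right)} = 3 - -8 = 3 + 8 = 11$)
$B = - \frac{106}{3}$ ($B = -7 + \frac{42 + 43}{2 - 35} \cdot 11 = -7 + \frac{85}{-33} \cdot 11 = -7 + 85 \left(- \frac{1}{33}\right) 11 = -7 - \frac{85}{3} = - \frac{106}{3} \approx -35.333$)
$\left(11675 - 23 \left(16 + 78\right)\right) + B = \left(11675 - 23 \left(16 + 78\right)\right) - \frac{106}{3} = \left(11675 - 2162\right) - \frac{106}{3} = 9513 - \frac{106}{3} = \frac{28433}{3}$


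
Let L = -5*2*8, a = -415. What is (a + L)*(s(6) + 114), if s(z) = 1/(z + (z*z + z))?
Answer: -903045/16 ≈ -56440.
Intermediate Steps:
L = -80 (L = -10*8 = -80)
s(z) = 1/(z² + 2*z) (s(z) = 1/(z + (z² + z)) = 1/(z + (z + z²)) = 1/(z² + 2*z))
(a + L)*(s(6) + 114) = (-415 - 80)*(1/(6*(2 + 6)) + 114) = -495*((⅙)/8 + 114) = -495*((⅙)*(⅛) + 114) = -495*(1/48 + 114) = -495*5473/48 = -903045/16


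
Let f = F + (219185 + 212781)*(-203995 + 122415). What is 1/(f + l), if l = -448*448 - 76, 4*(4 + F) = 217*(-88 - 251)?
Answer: -4/140960021819 ≈ -2.8377e-11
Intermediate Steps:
F = -73579/4 (F = -4 + (217*(-88 - 251))/4 = -4 + (217*(-339))/4 = -4 + (¼)*(-73563) = -4 - 73563/4 = -73579/4 ≈ -18395.)
l = -200780 (l = -200704 - 76 = -200780)
f = -140959218699/4 (f = -73579/4 + (219185 + 212781)*(-203995 + 122415) = -73579/4 + 431966*(-81580) = -73579/4 - 35239786280 = -140959218699/4 ≈ -3.5240e+10)
1/(f + l) = 1/(-140959218699/4 - 200780) = 1/(-140960021819/4) = -4/140960021819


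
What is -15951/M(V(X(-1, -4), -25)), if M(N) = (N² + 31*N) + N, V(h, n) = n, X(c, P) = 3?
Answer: 15951/175 ≈ 91.149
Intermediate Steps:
M(N) = N² + 32*N
-15951/M(V(X(-1, -4), -25)) = -15951*(-1/(25*(32 - 25))) = -15951/((-25*7)) = -15951/(-175) = -15951*(-1/175) = 15951/175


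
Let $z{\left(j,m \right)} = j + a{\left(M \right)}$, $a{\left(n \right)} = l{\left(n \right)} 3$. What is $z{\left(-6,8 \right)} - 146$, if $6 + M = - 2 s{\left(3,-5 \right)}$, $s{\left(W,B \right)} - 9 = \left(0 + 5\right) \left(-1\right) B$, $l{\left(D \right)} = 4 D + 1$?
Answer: $-1037$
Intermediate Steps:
$l{\left(D \right)} = 1 + 4 D$
$s{\left(W,B \right)} = 9 - 5 B$ ($s{\left(W,B \right)} = 9 + \left(0 + 5\right) \left(-1\right) B = 9 + 5 \left(-1\right) B = 9 - 5 B$)
$M = -74$ ($M = -6 - 2 \left(9 - -25\right) = -6 - 2 \left(9 + 25\right) = -6 - 68 = -74$)
$a{\left(n \right)} = 3 + 12 n$ ($a{\left(n \right)} = \left(1 + 4 n\right) 3 = 3 + 12 n$)
$z{\left(j,m \right)} = -885 + j$ ($z{\left(j,m \right)} = j + \left(3 + 12 \left(-74\right)\right) = j + \left(3 - 888\right) = j - 885 = -885 + j$)
$z{\left(-6,8 \right)} - 146 = \left(-885 - 6\right) - 146 = -891 - 146 = -1037$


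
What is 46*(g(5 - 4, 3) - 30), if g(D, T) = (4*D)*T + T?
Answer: -690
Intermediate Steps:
g(D, T) = T + 4*D*T (g(D, T) = 4*D*T + T = T + 4*D*T)
46*(g(5 - 4, 3) - 30) = 46*(3*(1 + 4*(5 - 4)) - 30) = 46*(3*(1 + 4*1) - 30) = 46*(3*(1 + 4) - 30) = 46*(3*5 - 30) = 46*(15 - 30) = 46*(-15) = -690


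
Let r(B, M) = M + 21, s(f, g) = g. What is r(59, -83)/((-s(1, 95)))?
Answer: 62/95 ≈ 0.65263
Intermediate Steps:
r(B, M) = 21 + M
r(59, -83)/((-s(1, 95))) = (21 - 83)/((-1*95)) = -62/(-95) = -62*(-1/95) = 62/95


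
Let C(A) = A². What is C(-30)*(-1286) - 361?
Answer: -1157761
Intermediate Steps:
C(-30)*(-1286) - 361 = (-30)²*(-1286) - 361 = 900*(-1286) - 361 = -1157400 - 361 = -1157761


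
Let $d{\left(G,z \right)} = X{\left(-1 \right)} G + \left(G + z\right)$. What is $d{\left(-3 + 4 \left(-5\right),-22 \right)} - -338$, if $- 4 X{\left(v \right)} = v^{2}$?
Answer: $\frac{1195}{4} \approx 298.75$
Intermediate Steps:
$X{\left(v \right)} = - \frac{v^{2}}{4}$
$d{\left(G,z \right)} = z + \frac{3 G}{4}$ ($d{\left(G,z \right)} = - \frac{\left(-1\right)^{2}}{4} G + \left(G + z\right) = \left(- \frac{1}{4}\right) 1 G + \left(G + z\right) = - \frac{G}{4} + \left(G + z\right) = z + \frac{3 G}{4}$)
$d{\left(-3 + 4 \left(-5\right),-22 \right)} - -338 = \left(-22 + \frac{3 \left(-3 + 4 \left(-5\right)\right)}{4}\right) - -338 = \left(-22 + \frac{3 \left(-3 - 20\right)}{4}\right) + 338 = \left(-22 + \frac{3}{4} \left(-23\right)\right) + 338 = \left(-22 - \frac{69}{4}\right) + 338 = - \frac{157}{4} + 338 = \frac{1195}{4}$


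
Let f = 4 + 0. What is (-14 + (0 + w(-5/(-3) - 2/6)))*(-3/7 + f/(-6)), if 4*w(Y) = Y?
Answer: 943/63 ≈ 14.968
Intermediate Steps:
w(Y) = Y/4
f = 4
(-14 + (0 + w(-5/(-3) - 2/6)))*(-3/7 + f/(-6)) = (-14 + (0 + (-5/(-3) - 2/6)/4))*(-3/7 + 4/(-6)) = (-14 + (0 + (-5*(-⅓) - 2*⅙)/4))*(-3*⅐ + 4*(-⅙)) = (-14 + (0 + (5/3 - ⅓)/4))*(-3/7 - ⅔) = (-14 + (0 + (¼)*(4/3)))*(-23/21) = (-14 + (0 + ⅓))*(-23/21) = (-14 + ⅓)*(-23/21) = -41/3*(-23/21) = 943/63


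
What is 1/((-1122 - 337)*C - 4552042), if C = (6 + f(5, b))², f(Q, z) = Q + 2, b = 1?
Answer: -1/4798613 ≈ -2.0839e-7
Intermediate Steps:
f(Q, z) = 2 + Q
C = 169 (C = (6 + (2 + 5))² = (6 + 7)² = 13² = 169)
1/((-1122 - 337)*C - 4552042) = 1/((-1122 - 337)*169 - 4552042) = 1/(-1459*169 - 4552042) = 1/(-246571 - 4552042) = 1/(-4798613) = -1/4798613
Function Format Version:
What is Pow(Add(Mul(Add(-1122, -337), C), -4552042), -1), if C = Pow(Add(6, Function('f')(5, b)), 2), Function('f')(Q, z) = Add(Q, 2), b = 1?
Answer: Rational(-1, 4798613) ≈ -2.0839e-7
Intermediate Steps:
Function('f')(Q, z) = Add(2, Q)
C = 169 (C = Pow(Add(6, Add(2, 5)), 2) = Pow(Add(6, 7), 2) = Pow(13, 2) = 169)
Pow(Add(Mul(Add(-1122, -337), C), -4552042), -1) = Pow(Add(Mul(Add(-1122, -337), 169), -4552042), -1) = Pow(Add(Mul(-1459, 169), -4552042), -1) = Pow(Add(-246571, -4552042), -1) = Pow(-4798613, -1) = Rational(-1, 4798613)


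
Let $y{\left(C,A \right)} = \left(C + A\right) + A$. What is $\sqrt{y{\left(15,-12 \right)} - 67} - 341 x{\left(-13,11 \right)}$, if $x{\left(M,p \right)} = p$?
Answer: $-3751 + 2 i \sqrt{19} \approx -3751.0 + 8.7178 i$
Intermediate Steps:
$y{\left(C,A \right)} = C + 2 A$ ($y{\left(C,A \right)} = \left(A + C\right) + A = C + 2 A$)
$\sqrt{y{\left(15,-12 \right)} - 67} - 341 x{\left(-13,11 \right)} = \sqrt{\left(15 + 2 \left(-12\right)\right) - 67} - 3751 = \sqrt{\left(15 - 24\right) - 67} - 3751 = \sqrt{-9 - 67} - 3751 = \sqrt{-76} - 3751 = 2 i \sqrt{19} - 3751 = -3751 + 2 i \sqrt{19}$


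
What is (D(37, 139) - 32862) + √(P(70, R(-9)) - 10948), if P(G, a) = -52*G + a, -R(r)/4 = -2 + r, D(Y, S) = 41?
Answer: -32821 + 12*I*√101 ≈ -32821.0 + 120.6*I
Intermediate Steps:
R(r) = 8 - 4*r (R(r) = -4*(-2 + r) = 8 - 4*r)
P(G, a) = a - 52*G
(D(37, 139) - 32862) + √(P(70, R(-9)) - 10948) = (41 - 32862) + √(((8 - 4*(-9)) - 52*70) - 10948) = -32821 + √(((8 + 36) - 3640) - 10948) = -32821 + √((44 - 3640) - 10948) = -32821 + √(-3596 - 10948) = -32821 + √(-14544) = -32821 + 12*I*√101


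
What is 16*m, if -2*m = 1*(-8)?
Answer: 64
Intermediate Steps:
m = 4 (m = -(-8)/2 = -½*(-8) = 4)
16*m = 16*4 = 64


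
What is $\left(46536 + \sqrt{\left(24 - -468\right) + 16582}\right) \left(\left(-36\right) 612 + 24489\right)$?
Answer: $114338952 + 2457 \sqrt{17074} \approx 1.1466 \cdot 10^{8}$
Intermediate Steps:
$\left(46536 + \sqrt{\left(24 - -468\right) + 16582}\right) \left(\left(-36\right) 612 + 24489\right) = \left(46536 + \sqrt{\left(24 + 468\right) + 16582}\right) \left(-22032 + 24489\right) = \left(46536 + \sqrt{492 + 16582}\right) 2457 = \left(46536 + \sqrt{17074}\right) 2457 = 114338952 + 2457 \sqrt{17074}$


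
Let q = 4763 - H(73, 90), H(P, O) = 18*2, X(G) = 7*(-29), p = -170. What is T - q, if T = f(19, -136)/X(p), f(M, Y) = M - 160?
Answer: -959440/203 ≈ -4726.3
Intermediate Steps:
f(M, Y) = -160 + M
X(G) = -203
H(P, O) = 36
q = 4727 (q = 4763 - 1*36 = 4763 - 36 = 4727)
T = 141/203 (T = (-160 + 19)/(-203) = -141*(-1/203) = 141/203 ≈ 0.69458)
T - q = 141/203 - 1*4727 = 141/203 - 4727 = -959440/203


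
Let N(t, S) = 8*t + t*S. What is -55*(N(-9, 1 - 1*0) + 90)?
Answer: -495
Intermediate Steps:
N(t, S) = 8*t + S*t
-55*(N(-9, 1 - 1*0) + 90) = -55*(-9*(8 + (1 - 1*0)) + 90) = -55*(-9*(8 + (1 + 0)) + 90) = -55*(-9*(8 + 1) + 90) = -55*(-9*9 + 90) = -55*(-81 + 90) = -55*9 = -495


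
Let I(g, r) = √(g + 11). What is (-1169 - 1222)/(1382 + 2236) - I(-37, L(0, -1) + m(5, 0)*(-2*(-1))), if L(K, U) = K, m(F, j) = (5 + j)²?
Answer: -797/1206 - I*√26 ≈ -0.66086 - 5.099*I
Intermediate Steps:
I(g, r) = √(11 + g)
(-1169 - 1222)/(1382 + 2236) - I(-37, L(0, -1) + m(5, 0)*(-2*(-1))) = (-1169 - 1222)/(1382 + 2236) - √(11 - 37) = -2391/3618 - √(-26) = -2391*1/3618 - I*√26 = -797/1206 - I*√26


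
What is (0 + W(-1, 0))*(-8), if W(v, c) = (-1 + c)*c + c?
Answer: 0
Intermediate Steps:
W(v, c) = c + c*(-1 + c) (W(v, c) = c*(-1 + c) + c = c + c*(-1 + c))
(0 + W(-1, 0))*(-8) = (0 + 0**2)*(-8) = (0 + 0)*(-8) = 0*(-8) = 0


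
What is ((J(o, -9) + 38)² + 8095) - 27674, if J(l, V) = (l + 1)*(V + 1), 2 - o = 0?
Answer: -19383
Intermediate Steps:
o = 2 (o = 2 - 1*0 = 2 + 0 = 2)
J(l, V) = (1 + V)*(1 + l) (J(l, V) = (1 + l)*(1 + V) = (1 + V)*(1 + l))
((J(o, -9) + 38)² + 8095) - 27674 = (((1 - 9 + 2 - 9*2) + 38)² + 8095) - 27674 = (((1 - 9 + 2 - 18) + 38)² + 8095) - 27674 = ((-24 + 38)² + 8095) - 27674 = (14² + 8095) - 27674 = (196 + 8095) - 27674 = 8291 - 27674 = -19383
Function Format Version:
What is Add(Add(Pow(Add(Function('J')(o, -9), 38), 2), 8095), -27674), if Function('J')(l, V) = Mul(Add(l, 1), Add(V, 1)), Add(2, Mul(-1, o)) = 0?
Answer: -19383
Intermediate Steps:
o = 2 (o = Add(2, Mul(-1, 0)) = Add(2, 0) = 2)
Function('J')(l, V) = Mul(Add(1, V), Add(1, l)) (Function('J')(l, V) = Mul(Add(1, l), Add(1, V)) = Mul(Add(1, V), Add(1, l)))
Add(Add(Pow(Add(Function('J')(o, -9), 38), 2), 8095), -27674) = Add(Add(Pow(Add(Add(1, -9, 2, Mul(-9, 2)), 38), 2), 8095), -27674) = Add(Add(Pow(Add(Add(1, -9, 2, -18), 38), 2), 8095), -27674) = Add(Add(Pow(Add(-24, 38), 2), 8095), -27674) = Add(Add(Pow(14, 2), 8095), -27674) = Add(Add(196, 8095), -27674) = Add(8291, -27674) = -19383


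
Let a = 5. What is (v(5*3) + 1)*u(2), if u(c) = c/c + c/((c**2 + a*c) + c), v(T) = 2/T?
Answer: 51/40 ≈ 1.2750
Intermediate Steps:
u(c) = 1 + c/(c**2 + 6*c) (u(c) = c/c + c/((c**2 + 5*c) + c) = 1 + c/(c**2 + 6*c))
(v(5*3) + 1)*u(2) = (2/((5*3)) + 1)*((7 + 2)/(6 + 2)) = (2/15 + 1)*(9/8) = (17/15)*(9/8) = 51/40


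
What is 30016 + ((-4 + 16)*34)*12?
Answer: 34912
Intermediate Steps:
30016 + ((-4 + 16)*34)*12 = 30016 + (12*34)*12 = 30016 + 408*12 = 30016 + 4896 = 34912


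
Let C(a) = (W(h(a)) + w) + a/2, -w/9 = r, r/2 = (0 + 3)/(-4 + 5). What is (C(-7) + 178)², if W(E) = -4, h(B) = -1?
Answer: 54289/4 ≈ 13572.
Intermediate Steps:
r = 6 (r = 2*((0 + 3)/(-4 + 5)) = 2*(3/1) = 2*(3*1) = 2*3 = 6)
w = -54 (w = -9*6 = -54)
C(a) = -58 + a/2 (C(a) = (-4 - 54) + a/2 = -58 + a*(½) = -58 + a/2)
(C(-7) + 178)² = ((-58 + (½)*(-7)) + 178)² = ((-58 - 7/2) + 178)² = (-123/2 + 178)² = (233/2)² = 54289/4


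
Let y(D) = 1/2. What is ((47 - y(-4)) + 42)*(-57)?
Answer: -10089/2 ≈ -5044.5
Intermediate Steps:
y(D) = 1/2 (y(D) = 1*(1/2) = 1/2)
((47 - y(-4)) + 42)*(-57) = ((47 - 1*1/2) + 42)*(-57) = ((47 - 1/2) + 42)*(-57) = (93/2 + 42)*(-57) = (177/2)*(-57) = -10089/2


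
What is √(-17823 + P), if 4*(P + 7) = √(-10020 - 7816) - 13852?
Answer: √(-85172 + 14*I*√91)/2 ≈ 0.1144 + 145.92*I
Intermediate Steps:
P = -3470 + 7*I*√91/2 (P = -7 + (√(-10020 - 7816) - 13852)/4 = -7 + (√(-17836) - 13852)/4 = -7 + (14*I*√91 - 13852)/4 = -7 + (-13852 + 14*I*√91)/4 = -7 + (-3463 + 7*I*√91/2) = -3470 + 7*I*√91/2 ≈ -3470.0 + 33.388*I)
√(-17823 + P) = √(-17823 + (-3470 + 7*I*√91/2)) = √(-21293 + 7*I*√91/2)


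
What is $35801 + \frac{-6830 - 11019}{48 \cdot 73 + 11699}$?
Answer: $\frac{544264754}{15203} \approx 35800.0$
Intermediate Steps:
$35801 + \frac{-6830 - 11019}{48 \cdot 73 + 11699} = 35801 - \frac{17849}{3504 + 11699} = 35801 - \frac{17849}{15203} = \frac{544264754}{15203}$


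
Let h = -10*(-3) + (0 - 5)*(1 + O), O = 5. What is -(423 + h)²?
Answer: -178929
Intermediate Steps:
h = 0 (h = -10*(-3) + (0 - 5)*(1 + 5) = 30 - 5*6 = 30 - 30 = 0)
-(423 + h)² = -(423 + 0)² = -1*423² = -1*178929 = -178929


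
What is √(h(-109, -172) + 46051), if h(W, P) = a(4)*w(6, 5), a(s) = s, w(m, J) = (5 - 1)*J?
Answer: √46131 ≈ 214.78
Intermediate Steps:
w(m, J) = 4*J
h(W, P) = 80 (h(W, P) = 4*(4*5) = 4*20 = 80)
√(h(-109, -172) + 46051) = √(80 + 46051) = √46131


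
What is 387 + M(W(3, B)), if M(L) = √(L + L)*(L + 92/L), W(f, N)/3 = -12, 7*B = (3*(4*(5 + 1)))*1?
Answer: 387 - 694*I*√2/3 ≈ 387.0 - 327.15*I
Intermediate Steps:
B = 72/7 (B = ((3*(4*(5 + 1)))*1)/7 = ((3*(4*6))*1)/7 = ((3*24)*1)/7 = (72*1)/7 = (⅐)*72 = 72/7 ≈ 10.286)
W(f, N) = -36 (W(f, N) = 3*(-12) = -36)
M(L) = √2*√L*(L + 92/L) (M(L) = √(2*L)*(L + 92/L) = (√2*√L)*(L + 92/L) = √2*√L*(L + 92/L))
387 + M(W(3, B)) = 387 + √2*(92 + (-36)²)/√(-36) = 387 + √2*(-I/6)*(92 + 1296) = 387 + √2*(-I/6)*1388 = 387 - 694*I*√2/3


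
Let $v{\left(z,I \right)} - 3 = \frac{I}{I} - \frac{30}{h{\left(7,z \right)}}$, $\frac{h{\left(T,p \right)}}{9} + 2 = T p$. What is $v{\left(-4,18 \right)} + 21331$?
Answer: $\frac{192016}{9} \approx 21335.0$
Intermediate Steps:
$h{\left(T,p \right)} = -18 + 9 T p$
$v{\left(z,I \right)} = 4 - \frac{30}{-18 + 63 z}$ ($v{\left(z,I \right)} = 3 - \left(\frac{30}{-18 + 9 \cdot 7 z} - \frac{I}{I}\right) = 3 + \left(1 - \frac{30}{-18 + 63 z}\right) = 4 - \frac{30}{-18 + 63 z}$)
$v{\left(-4,18 \right)} + 21331 = \frac{2 \left(-17 + 42 \left(-4\right)\right)}{3 \left(-2 + 7 \left(-4\right)\right)} + 21331 = \frac{2 \left(-17 - 168\right)}{3 \left(-2 - 28\right)} + 21331 = \frac{2}{3} \frac{1}{-30} \left(-185\right) + 21331 = \frac{2}{3} \left(- \frac{1}{30}\right) \left(-185\right) + 21331 = \frac{37}{9} + 21331 = \frac{192016}{9}$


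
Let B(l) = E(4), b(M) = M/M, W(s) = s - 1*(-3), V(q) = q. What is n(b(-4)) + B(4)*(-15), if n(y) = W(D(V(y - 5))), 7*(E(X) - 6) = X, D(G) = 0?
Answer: -669/7 ≈ -95.571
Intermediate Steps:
E(X) = 6 + X/7
W(s) = 3 + s (W(s) = s + 3 = 3 + s)
b(M) = 1
n(y) = 3 (n(y) = 3 + 0 = 3)
B(l) = 46/7 (B(l) = 6 + (⅐)*4 = 6 + 4/7 = 46/7)
n(b(-4)) + B(4)*(-15) = 3 + (46/7)*(-15) = 3 - 690/7 = -669/7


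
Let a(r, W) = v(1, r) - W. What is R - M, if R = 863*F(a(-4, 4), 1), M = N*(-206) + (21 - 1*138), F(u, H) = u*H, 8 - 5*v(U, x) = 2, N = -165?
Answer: -181447/5 ≈ -36289.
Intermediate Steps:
v(U, x) = 6/5 (v(U, x) = 8/5 - ⅕*2 = 8/5 - ⅖ = 6/5)
a(r, W) = 6/5 - W
F(u, H) = H*u
M = 33873 (M = -165*(-206) + (21 - 1*138) = 33990 + (21 - 138) = 33990 - 117 = 33873)
R = -12082/5 (R = 863*(1*(6/5 - 1*4)) = 863*(1*(6/5 - 4)) = 863*(1*(-14/5)) = 863*(-14/5) = -12082/5 ≈ -2416.4)
R - M = -12082/5 - 1*33873 = -12082/5 - 33873 = -181447/5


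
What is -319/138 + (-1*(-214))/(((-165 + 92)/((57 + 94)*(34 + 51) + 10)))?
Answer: -379361827/10074 ≈ -37658.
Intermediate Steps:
-319/138 + (-1*(-214))/(((-165 + 92)/((57 + 94)*(34 + 51) + 10))) = -319*1/138 + 214/((-73/(151*85 + 10))) = -319/138 + 214/((-73/(12835 + 10))) = -319/138 + 214/((-73/12845)) = -319/138 + 214/((-73*1/12845)) = -319/138 + 214/(-73/12845) = -319/138 + 214*(-12845/73) = -319/138 - 2748830/73 = -379361827/10074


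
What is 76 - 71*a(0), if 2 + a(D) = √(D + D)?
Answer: 218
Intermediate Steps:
a(D) = -2 + √2*√D (a(D) = -2 + √(D + D) = -2 + √(2*D) = -2 + √2*√D)
76 - 71*a(0) = 76 - 71*(-2 + √2*√0) = 76 - 71*(-2 + √2*0) = 76 - 71*(-2 + 0) = 76 - 71*(-2) = 76 + 142 = 218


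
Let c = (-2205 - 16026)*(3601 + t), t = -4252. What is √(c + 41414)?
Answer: √11909795 ≈ 3451.1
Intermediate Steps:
c = 11868381 (c = (-2205 - 16026)*(3601 - 4252) = -18231*(-651) = 11868381)
√(c + 41414) = √(11868381 + 41414) = √11909795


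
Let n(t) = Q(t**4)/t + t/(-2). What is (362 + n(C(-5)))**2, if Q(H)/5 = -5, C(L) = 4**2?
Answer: 31798321/256 ≈ 1.2421e+5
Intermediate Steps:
C(L) = 16
Q(H) = -25 (Q(H) = 5*(-5) = -25)
n(t) = -25/t - t/2 (n(t) = -25/t + t/(-2) = -25/t + t*(-1/2) = -25/t - t/2)
(362 + n(C(-5)))**2 = (362 + (-25/16 - 1/2*16))**2 = (362 + (-25*1/16 - 8))**2 = (362 + (-25/16 - 8))**2 = (362 - 153/16)**2 = (5639/16)**2 = 31798321/256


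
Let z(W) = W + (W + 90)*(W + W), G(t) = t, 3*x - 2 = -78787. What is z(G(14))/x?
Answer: -1254/11255 ≈ -0.11142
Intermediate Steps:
x = -78785/3 (x = 2/3 + (1/3)*(-78787) = 2/3 - 78787/3 = -78785/3 ≈ -26262.)
z(W) = W + 2*W*(90 + W) (z(W) = W + (90 + W)*(2*W) = W + 2*W*(90 + W))
z(G(14))/x = (14*(181 + 2*14))/(-78785/3) = (14*(181 + 28))*(-3/78785) = (14*209)*(-3/78785) = 2926*(-3/78785) = -1254/11255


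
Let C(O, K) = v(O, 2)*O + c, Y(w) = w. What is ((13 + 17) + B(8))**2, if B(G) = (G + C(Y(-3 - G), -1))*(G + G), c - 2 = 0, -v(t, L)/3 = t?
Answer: 31561924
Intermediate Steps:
v(t, L) = -3*t
c = 2 (c = 2 + 0 = 2)
C(O, K) = 2 - 3*O**2 (C(O, K) = (-3*O)*O + 2 = -3*O**2 + 2 = 2 - 3*O**2)
B(G) = 2*G*(2 + G - 3*(-3 - G)**2) (B(G) = (G + (2 - 3*(-3 - G)**2))*(G + G) = (2 + G - 3*(-3 - G)**2)*(2*G) = 2*G*(2 + G - 3*(-3 - G)**2))
((13 + 17) + B(8))**2 = ((13 + 17) + 2*8*(2 + 8 - 3*(3 + 8)**2))**2 = (30 + 2*8*(2 + 8 - 3*11**2))**2 = (30 + 2*8*(2 + 8 - 3*121))**2 = (30 + 2*8*(2 + 8 - 363))**2 = (30 + 2*8*(-353))**2 = (30 - 5648)**2 = (-5618)**2 = 31561924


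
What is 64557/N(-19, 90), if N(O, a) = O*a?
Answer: -7173/190 ≈ -37.753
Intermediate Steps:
64557/N(-19, 90) = 64557/((-19*90)) = 64557/(-1710) = 64557*(-1/1710) = -7173/190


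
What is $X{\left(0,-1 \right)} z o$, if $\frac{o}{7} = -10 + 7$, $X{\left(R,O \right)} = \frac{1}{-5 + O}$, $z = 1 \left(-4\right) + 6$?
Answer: $7$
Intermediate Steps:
$z = 2$ ($z = -4 + 6 = 2$)
$o = -21$ ($o = 7 \left(-10 + 7\right) = 7 \left(-3\right) = -21$)
$X{\left(0,-1 \right)} z o = \frac{1}{-5 - 1} \cdot 2 \left(-21\right) = \frac{1}{-6} \cdot 2 \left(-21\right) = \left(- \frac{1}{6}\right) 2 \left(-21\right) = \left(- \frac{1}{3}\right) \left(-21\right) = 7$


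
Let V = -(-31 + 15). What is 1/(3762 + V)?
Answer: 1/3778 ≈ 0.00026469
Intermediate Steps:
V = 16 (V = -1*(-16) = 16)
1/(3762 + V) = 1/(3762 + 16) = 1/3778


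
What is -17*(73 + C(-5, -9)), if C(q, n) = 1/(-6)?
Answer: -7429/6 ≈ -1238.2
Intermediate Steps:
C(q, n) = -1/6
-17*(73 + C(-5, -9)) = -17*(73 - 1/6) = -17*437/6 = -7429/6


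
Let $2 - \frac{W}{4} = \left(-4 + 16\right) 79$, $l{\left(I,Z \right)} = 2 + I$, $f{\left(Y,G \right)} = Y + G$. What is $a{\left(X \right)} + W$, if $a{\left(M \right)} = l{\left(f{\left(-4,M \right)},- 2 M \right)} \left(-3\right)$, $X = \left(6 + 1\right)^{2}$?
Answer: $-3925$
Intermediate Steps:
$f{\left(Y,G \right)} = G + Y$
$X = 49$ ($X = 7^{2} = 49$)
$W = -3784$ ($W = 8 - 4 \left(-4 + 16\right) 79 = 8 - 4 \cdot 12 \cdot 79 = 8 - 3792 = -3784$)
$a{\left(M \right)} = 6 - 3 M$ ($a{\left(M \right)} = \left(2 + \left(M - 4\right)\right) \left(-3\right) = \left(2 + \left(-4 + M\right)\right) \left(-3\right) = \left(-2 + M\right) \left(-3\right) = 6 - 3 M$)
$a{\left(X \right)} + W = \left(6 - 147\right) - 3784 = -141 - 3784 = -3925$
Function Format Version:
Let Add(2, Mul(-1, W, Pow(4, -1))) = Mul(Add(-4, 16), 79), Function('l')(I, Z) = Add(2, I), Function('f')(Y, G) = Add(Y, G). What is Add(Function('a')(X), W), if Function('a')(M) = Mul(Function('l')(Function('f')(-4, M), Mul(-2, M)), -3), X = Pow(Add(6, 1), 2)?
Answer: -3925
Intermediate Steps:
Function('f')(Y, G) = Add(G, Y)
X = 49 (X = Pow(7, 2) = 49)
W = -3784 (W = Add(8, Mul(-4, Mul(Add(-4, 16), 79))) = Add(8, Mul(-4, Mul(12, 79))) = Add(8, Mul(-4, 948)) = Add(8, -3792) = -3784)
Function('a')(M) = Add(6, Mul(-3, M)) (Function('a')(M) = Mul(Add(2, Add(M, -4)), -3) = Mul(Add(2, Add(-4, M)), -3) = Mul(Add(-2, M), -3) = Add(6, Mul(-3, M)))
Add(Function('a')(X), W) = Add(Add(6, Mul(-3, 49)), -3784) = Add(Add(6, -147), -3784) = Add(-141, -3784) = -3925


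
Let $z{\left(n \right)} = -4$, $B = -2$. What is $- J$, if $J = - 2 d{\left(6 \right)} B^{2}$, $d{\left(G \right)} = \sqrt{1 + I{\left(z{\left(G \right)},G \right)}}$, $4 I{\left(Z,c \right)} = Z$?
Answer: $0$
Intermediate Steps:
$I{\left(Z,c \right)} = \frac{Z}{4}$
$d{\left(G \right)} = 0$ ($d{\left(G \right)} = \sqrt{1 + \frac{1}{4} \left(-4\right)} = \sqrt{1 - 1} = \sqrt{0} = 0$)
$J = 0$ ($J = \left(-2\right) 0 \left(-2\right)^{2} = 0 \cdot 4 = 0$)
$- J = \left(-1\right) 0 = 0$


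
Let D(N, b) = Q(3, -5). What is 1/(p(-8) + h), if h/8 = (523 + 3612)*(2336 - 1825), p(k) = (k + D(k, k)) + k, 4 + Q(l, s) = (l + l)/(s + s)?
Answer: 5/84519297 ≈ 5.9158e-8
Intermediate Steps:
Q(l, s) = -4 + l/s (Q(l, s) = -4 + (l + l)/(s + s) = -4 + (2*l)/((2*s)) = -4 + (2*l)*(1/(2*s)) = -4 + l/s)
D(N, b) = -23/5 (D(N, b) = -4 + 3/(-5) = -4 + 3*(-⅕) = -4 - ⅗ = -23/5)
p(k) = -23/5 + 2*k (p(k) = (k - 23/5) + k = (-23/5 + k) + k = -23/5 + 2*k)
h = 16903880 (h = 8*((523 + 3612)*(2336 - 1825)) = 8*(4135*511) = 8*2112985 = 16903880)
1/(p(-8) + h) = 1/((-23/5 + 2*(-8)) + 16903880) = 1/((-23/5 - 16) + 16903880) = 1/(-103/5 + 16903880) = 1/(84519297/5) = 5/84519297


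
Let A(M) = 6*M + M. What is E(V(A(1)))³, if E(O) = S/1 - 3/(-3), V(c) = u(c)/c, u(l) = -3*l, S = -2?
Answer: -1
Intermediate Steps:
A(M) = 7*M
V(c) = -3 (V(c) = (-3*c)/c = -3)
E(O) = -1 (E(O) = -2/1 - 3/(-3) = -2*1 - 3*(-⅓) = -2 + 1 = -1)
E(V(A(1)))³ = (-1)³ = -1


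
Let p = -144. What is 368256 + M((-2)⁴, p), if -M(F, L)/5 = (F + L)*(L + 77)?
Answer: 325376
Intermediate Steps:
M(F, L) = -5*(77 + L)*(F + L) (M(F, L) = -5*(F + L)*(L + 77) = -5*(F + L)*(77 + L) = -5*(77 + L)*(F + L))
368256 + M((-2)⁴, p) = 368256 + (-385*(-2)⁴ - 385*(-144) - 5*(-144)² - 5*(-2)⁴*(-144)) = 368256 + (-385*16 + 55440 - 5*20736 - 5*16*(-144)) = 368256 + (-6160 + 55440 - 103680 + 11520) = 368256 - 42880 = 325376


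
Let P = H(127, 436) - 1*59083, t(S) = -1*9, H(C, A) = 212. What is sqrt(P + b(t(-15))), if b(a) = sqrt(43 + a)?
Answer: sqrt(-58871 + sqrt(34)) ≈ 242.62*I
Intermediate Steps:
t(S) = -9
P = -58871 (P = 212 - 1*59083 = 212 - 59083 = -58871)
sqrt(P + b(t(-15))) = sqrt(-58871 + sqrt(43 - 9)) = sqrt(-58871 + sqrt(34))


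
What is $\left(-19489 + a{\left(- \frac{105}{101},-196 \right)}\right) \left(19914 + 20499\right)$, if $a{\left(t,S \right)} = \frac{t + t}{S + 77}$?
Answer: $- \frac{1352323366779}{1717} \approx -7.8761 \cdot 10^{8}$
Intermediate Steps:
$a{\left(t,S \right)} = \frac{2 t}{77 + S}$
$\left(-19489 + a{\left(- \frac{105}{101},-196 \right)}\right) \left(19914 + 20499\right) = \left(-19489 + \frac{2 \left(- \frac{105}{101}\right)}{77 - 196}\right) \left(19914 + 20499\right) = \left(-19489 + \frac{2 \left(\left(-105\right) \frac{1}{101}\right)}{-119}\right) 40413 = \left(-19489 + 2 \left(- \frac{105}{101}\right) \left(- \frac{1}{119}\right)\right) 40413 = \left(-19489 + \frac{30}{1717}\right) 40413 = \left(- \frac{33462583}{1717}\right) 40413 = - \frac{1352323366779}{1717}$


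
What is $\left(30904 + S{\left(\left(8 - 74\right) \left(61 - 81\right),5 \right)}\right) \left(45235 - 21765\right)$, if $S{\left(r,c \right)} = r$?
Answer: $756297280$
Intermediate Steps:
$\left(30904 + S{\left(\left(8 - 74\right) \left(61 - 81\right),5 \right)}\right) \left(45235 - 21765\right) = \left(30904 + \left(8 - 74\right) \left(61 - 81\right)\right) \left(45235 - 21765\right) = \left(30904 - -1320\right) 23470 = \left(30904 + 1320\right) 23470 = 32224 \cdot 23470 = 756297280$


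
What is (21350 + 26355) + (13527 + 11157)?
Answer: 72389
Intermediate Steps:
(21350 + 26355) + (13527 + 11157) = 47705 + 24684 = 72389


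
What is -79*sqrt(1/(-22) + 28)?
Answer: -79*sqrt(13530)/22 ≈ -417.69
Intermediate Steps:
-79*sqrt(1/(-22) + 28) = -79*sqrt(-1/22 + 28) = -79*sqrt(13530)/22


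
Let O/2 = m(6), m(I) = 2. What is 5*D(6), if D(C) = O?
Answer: 20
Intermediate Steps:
O = 4 (O = 2*2 = 4)
D(C) = 4
5*D(6) = 5*4 = 20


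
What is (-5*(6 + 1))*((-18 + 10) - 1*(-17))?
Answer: -315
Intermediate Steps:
(-5*(6 + 1))*((-18 + 10) - 1*(-17)) = (-5*7)*(-8 + 17) = -35*9 = -315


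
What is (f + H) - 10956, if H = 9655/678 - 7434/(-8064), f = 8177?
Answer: -59964223/21696 ≈ -2763.8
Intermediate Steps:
H = 328961/21696 (H = 9655*(1/678) - 7434*(-1/8064) = 9655/678 + 59/64 = 328961/21696 ≈ 15.162)
(f + H) - 10956 = (8177 + 328961/21696) - 10956 = 177737153/21696 - 10956 = -59964223/21696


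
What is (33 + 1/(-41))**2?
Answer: 1827904/1681 ≈ 1087.4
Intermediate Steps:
(33 + 1/(-41))**2 = (33 - 1/41)**2 = (1352/41)**2 = 1827904/1681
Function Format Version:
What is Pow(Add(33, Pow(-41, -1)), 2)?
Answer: Rational(1827904, 1681) ≈ 1087.4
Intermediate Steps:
Pow(Add(33, Pow(-41, -1)), 2) = Pow(Add(33, Rational(-1, 41)), 2) = Pow(Rational(1352, 41), 2) = Rational(1827904, 1681)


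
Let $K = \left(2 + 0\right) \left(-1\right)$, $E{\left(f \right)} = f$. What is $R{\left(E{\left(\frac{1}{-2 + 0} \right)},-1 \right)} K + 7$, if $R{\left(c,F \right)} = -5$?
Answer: $17$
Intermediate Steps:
$K = -2$ ($K = 2 \left(-1\right) = -2$)
$R{\left(E{\left(\frac{1}{-2 + 0} \right)},-1 \right)} K + 7 = \left(-5\right) \left(-2\right) + 7 = 10 + 7 = 17$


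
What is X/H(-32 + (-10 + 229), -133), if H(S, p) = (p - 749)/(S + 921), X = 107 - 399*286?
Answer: 63159878/441 ≈ 1.4322e+5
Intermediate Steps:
X = -114007 (X = 107 - 114114 = -114007)
H(S, p) = (-749 + p)/(921 + S)
X/H(-32 + (-10 + 229), -133) = -114007*(921 + (-32 + (-10 + 229)))/(-749 - 133) = -114007/(-882/(921 + (-32 + 219))) = -114007/(-882/(921 + 187)) = -114007/(-882/1108) = -114007/((1/1108)*(-882)) = -114007/(-441/554) = -114007*(-554/441) = 63159878/441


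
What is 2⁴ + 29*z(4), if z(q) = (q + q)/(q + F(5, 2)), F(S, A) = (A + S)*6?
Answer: 484/23 ≈ 21.043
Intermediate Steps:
F(S, A) = 6*A + 6*S
z(q) = 2*q/(42 + q) (z(q) = (q + q)/(q + (6*2 + 6*5)) = (2*q)/(q + (12 + 30)) = (2*q)/(q + 42) = (2*q)/(42 + q) = 2*q/(42 + q))
2⁴ + 29*z(4) = 2⁴ + 29*(2*4/(42 + 4)) = 16 + 29*(2*4/46) = 16 + 29*(2*4*(1/46)) = 16 + 29*(4/23) = 16 + 116/23 = 484/23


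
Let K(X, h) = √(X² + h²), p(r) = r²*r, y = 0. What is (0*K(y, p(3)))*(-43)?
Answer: 0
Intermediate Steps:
p(r) = r³
(0*K(y, p(3)))*(-43) = (0*√(0² + (3³)²))*(-43) = (0*√(0 + 27²))*(-43) = (0*√(0 + 729))*(-43) = (0*√729)*(-43) = (0*27)*(-43) = 0*(-43) = 0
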